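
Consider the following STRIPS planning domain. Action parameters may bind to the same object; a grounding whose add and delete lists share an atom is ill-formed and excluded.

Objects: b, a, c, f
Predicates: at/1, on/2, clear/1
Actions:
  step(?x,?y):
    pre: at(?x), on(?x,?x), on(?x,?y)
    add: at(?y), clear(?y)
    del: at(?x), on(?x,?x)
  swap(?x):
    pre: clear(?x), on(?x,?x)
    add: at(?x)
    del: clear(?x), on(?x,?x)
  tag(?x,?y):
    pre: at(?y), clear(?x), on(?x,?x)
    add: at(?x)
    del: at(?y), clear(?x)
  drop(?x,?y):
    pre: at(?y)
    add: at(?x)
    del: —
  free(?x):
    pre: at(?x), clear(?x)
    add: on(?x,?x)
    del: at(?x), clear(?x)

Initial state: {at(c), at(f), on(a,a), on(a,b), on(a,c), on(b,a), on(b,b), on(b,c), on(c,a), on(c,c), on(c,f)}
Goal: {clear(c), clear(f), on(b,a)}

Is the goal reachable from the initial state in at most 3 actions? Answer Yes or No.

1. step(c,f)  →  {at(f), clear(f), on(a,a), on(a,b), on(a,c), on(b,a), on(b,b), on(b,c), on(c,a), on(c,f)}
2. drop(b,f)  →  {at(b), at(f), clear(f), on(a,a), on(a,b), on(a,c), on(b,a), on(b,b), on(b,c), on(c,a), on(c,f)}
3. step(b,c)  →  {at(c), at(f), clear(c), clear(f), on(a,a), on(a,b), on(a,c), on(b,a), on(b,c), on(c,a), on(c,f)}
optimal plan length = 3; 3 ≤ 3

Yes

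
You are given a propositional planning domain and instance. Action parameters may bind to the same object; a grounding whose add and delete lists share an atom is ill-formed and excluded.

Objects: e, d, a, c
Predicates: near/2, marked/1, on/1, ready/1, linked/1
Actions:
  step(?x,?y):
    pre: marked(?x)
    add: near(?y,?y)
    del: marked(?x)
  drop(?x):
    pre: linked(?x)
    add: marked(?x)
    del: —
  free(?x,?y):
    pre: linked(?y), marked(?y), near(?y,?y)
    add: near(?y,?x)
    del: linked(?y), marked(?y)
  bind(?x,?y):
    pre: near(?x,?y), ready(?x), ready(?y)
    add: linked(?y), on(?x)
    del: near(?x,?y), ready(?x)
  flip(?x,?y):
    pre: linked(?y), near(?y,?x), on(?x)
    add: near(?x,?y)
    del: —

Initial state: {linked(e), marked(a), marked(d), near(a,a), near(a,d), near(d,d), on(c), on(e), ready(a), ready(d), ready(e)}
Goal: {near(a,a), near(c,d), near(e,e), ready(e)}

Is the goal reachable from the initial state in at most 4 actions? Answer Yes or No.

No

1. step(a,e)  →  {linked(e), marked(d), near(a,a), near(a,d), near(d,d), near(e,e), on(c), on(e), ready(a), ready(d), ready(e)}
2. bind(a,d)  →  {linked(d), linked(e), marked(d), near(a,a), near(d,d), near(e,e), on(a), on(c), on(e), ready(d), ready(e)}
3. free(c,d)  →  {linked(e), near(a,a), near(d,c), near(d,d), near(e,e), on(a), on(c), on(e), ready(d), ready(e)}
4. bind(d,d)  →  {linked(d), linked(e), near(a,a), near(d,c), near(e,e), on(a), on(c), on(d), on(e), ready(e)}
5. flip(c,d)  →  {linked(d), linked(e), near(a,a), near(c,d), near(d,c), near(e,e), on(a), on(c), on(d), on(e), ready(e)}
optimal plan length = 5; 5 > 4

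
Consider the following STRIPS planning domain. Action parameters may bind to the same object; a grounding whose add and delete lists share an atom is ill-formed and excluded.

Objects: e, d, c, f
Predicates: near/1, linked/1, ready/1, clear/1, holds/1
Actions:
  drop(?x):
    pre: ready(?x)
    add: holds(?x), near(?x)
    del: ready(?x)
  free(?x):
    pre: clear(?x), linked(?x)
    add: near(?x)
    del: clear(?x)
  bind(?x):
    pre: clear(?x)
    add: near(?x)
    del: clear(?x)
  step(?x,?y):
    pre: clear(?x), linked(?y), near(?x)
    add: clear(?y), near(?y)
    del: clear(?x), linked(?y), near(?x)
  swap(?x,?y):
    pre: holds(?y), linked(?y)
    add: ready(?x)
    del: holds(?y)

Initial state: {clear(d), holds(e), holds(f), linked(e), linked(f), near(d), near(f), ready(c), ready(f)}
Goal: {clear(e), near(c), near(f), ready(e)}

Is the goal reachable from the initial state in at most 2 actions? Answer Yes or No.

1. drop(c)  →  {clear(d), holds(c), holds(e), holds(f), linked(e), linked(f), near(c), near(d), near(f), ready(f)}
2. step(d,e)  →  {clear(e), holds(c), holds(e), holds(f), linked(f), near(c), near(e), near(f), ready(f)}
3. swap(e,f)  →  {clear(e), holds(c), holds(e), linked(f), near(c), near(e), near(f), ready(e), ready(f)}
optimal plan length = 3; 3 > 2

No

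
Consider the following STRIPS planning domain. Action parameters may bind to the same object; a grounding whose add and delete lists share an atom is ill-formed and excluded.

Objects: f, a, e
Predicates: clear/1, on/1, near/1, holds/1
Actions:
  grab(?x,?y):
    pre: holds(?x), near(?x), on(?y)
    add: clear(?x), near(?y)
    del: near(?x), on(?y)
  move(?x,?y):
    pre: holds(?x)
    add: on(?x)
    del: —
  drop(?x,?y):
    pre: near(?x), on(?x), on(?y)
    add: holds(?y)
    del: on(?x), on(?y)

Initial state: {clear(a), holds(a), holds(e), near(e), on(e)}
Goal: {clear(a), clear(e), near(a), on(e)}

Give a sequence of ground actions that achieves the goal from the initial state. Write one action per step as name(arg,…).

move(a,f); grab(e,a)

1. move(a,f)  →  {clear(a), holds(a), holds(e), near(e), on(a), on(e)}
2. grab(e,a)  →  {clear(a), clear(e), holds(a), holds(e), near(a), on(e)}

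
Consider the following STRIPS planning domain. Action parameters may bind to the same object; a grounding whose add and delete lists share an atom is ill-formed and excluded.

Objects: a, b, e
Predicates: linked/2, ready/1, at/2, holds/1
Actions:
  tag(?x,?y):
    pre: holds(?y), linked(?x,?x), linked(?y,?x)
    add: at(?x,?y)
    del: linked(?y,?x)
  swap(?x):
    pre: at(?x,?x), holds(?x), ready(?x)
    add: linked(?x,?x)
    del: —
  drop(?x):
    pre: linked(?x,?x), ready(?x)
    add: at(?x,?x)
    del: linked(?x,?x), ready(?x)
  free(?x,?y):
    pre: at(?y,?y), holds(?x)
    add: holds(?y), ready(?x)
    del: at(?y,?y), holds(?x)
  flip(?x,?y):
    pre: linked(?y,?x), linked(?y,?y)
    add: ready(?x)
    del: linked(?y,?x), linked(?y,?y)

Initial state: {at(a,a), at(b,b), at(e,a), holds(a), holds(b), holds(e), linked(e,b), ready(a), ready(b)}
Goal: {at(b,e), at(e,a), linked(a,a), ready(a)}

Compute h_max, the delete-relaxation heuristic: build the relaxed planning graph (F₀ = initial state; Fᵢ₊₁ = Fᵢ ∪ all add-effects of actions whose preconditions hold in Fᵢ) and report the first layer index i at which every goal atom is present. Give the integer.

F0 = init (9 atoms)
F1 = F0 ∪ {linked(a,a), linked(b,b), ready(e)}  (12 atoms)
F2 = F1 ∪ {at(b,e)}  (13 atoms)
goal ⊆ F2  ⇒  h_max = 2

2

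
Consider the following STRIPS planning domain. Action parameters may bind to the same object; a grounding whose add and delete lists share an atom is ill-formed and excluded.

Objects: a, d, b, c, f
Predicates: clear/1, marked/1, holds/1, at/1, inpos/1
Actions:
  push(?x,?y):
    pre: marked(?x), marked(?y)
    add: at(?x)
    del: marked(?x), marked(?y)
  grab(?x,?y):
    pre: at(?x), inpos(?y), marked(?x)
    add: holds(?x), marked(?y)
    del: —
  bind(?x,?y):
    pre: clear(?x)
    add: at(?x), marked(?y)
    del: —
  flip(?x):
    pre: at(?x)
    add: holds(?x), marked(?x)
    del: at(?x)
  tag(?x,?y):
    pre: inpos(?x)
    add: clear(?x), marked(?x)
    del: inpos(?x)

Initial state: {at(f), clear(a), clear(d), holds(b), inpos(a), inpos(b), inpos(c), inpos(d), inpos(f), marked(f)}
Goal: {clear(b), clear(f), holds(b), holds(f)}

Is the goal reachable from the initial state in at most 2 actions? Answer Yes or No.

1. grab(f,a)  →  {at(f), clear(a), clear(d), holds(b), holds(f), inpos(a), inpos(b), inpos(c), inpos(d), inpos(f), marked(a), marked(f)}
2. tag(b,a)  →  {at(f), clear(a), clear(b), clear(d), holds(b), holds(f), inpos(a), inpos(c), inpos(d), inpos(f), marked(a), marked(b), marked(f)}
3. tag(f,a)  →  {at(f), clear(a), clear(b), clear(d), clear(f), holds(b), holds(f), inpos(a), inpos(c), inpos(d), marked(a), marked(b), marked(f)}
optimal plan length = 3; 3 > 2

No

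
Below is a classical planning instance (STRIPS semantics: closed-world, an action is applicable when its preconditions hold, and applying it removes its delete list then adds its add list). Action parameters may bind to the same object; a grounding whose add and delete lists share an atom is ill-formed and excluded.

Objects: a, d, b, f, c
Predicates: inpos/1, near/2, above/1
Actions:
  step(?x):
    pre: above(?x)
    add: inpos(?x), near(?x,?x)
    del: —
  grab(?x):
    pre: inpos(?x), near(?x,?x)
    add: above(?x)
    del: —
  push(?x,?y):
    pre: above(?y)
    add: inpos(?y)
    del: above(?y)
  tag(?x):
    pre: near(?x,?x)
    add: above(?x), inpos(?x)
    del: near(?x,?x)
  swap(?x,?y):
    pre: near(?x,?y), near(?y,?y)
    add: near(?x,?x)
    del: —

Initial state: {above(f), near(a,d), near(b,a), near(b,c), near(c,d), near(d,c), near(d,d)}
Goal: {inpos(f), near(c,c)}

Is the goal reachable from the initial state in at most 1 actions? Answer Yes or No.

No

1. step(f)  →  {above(f), inpos(f), near(a,d), near(b,a), near(b,c), near(c,d), near(d,c), near(d,d), near(f,f)}
2. swap(c,d)  →  {above(f), inpos(f), near(a,d), near(b,a), near(b,c), near(c,c), near(c,d), near(d,c), near(d,d), near(f,f)}
optimal plan length = 2; 2 > 1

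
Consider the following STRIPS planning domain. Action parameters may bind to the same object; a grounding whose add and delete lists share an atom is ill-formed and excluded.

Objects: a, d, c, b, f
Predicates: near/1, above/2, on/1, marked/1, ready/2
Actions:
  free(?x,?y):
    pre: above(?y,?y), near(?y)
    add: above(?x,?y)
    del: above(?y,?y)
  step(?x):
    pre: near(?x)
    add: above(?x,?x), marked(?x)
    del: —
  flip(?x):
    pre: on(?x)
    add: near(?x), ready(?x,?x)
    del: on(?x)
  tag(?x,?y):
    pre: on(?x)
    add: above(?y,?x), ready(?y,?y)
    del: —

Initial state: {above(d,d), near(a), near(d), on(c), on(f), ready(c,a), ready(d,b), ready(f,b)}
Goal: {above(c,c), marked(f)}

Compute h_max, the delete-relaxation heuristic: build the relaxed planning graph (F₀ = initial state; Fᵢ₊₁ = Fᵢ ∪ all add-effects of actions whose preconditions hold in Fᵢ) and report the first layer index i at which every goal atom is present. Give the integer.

F0 = init (8 atoms)
F1 = F0 ∪ {above(a,a), above(a,c), above(a,d), above(a,f), above(b,c), above(b,d), above(b,f), above(c,c), above(c,d), above(c,f), above(d,c), above(d,f), above(f,c), above(f,d), above(f,f), marked(a), marked(d), near(c), near(f), ready(a,a), ready(b,b), ready(c,c), ready(d,d), ready(f,f)}  (32 atoms)
F2 = F1 ∪ {above(b,a), above(c,a), above(d,a), above(f,a), marked(c), marked(f)}  (38 atoms)
goal ⊆ F2  ⇒  h_max = 2

2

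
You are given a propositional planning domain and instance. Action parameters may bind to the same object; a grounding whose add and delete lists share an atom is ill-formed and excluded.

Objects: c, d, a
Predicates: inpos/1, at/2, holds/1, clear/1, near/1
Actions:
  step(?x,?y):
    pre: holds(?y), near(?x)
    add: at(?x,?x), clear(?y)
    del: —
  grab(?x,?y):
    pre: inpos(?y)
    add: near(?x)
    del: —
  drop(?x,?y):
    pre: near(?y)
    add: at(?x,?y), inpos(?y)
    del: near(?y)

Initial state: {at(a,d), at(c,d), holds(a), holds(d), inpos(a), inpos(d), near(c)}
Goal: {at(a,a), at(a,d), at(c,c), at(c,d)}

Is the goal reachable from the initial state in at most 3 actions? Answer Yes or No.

1. step(c,d)  →  {at(a,d), at(c,c), at(c,d), clear(d), holds(a), holds(d), inpos(a), inpos(d), near(c)}
2. grab(a,d)  →  {at(a,d), at(c,c), at(c,d), clear(d), holds(a), holds(d), inpos(a), inpos(d), near(a), near(c)}
3. step(a,d)  →  {at(a,a), at(a,d), at(c,c), at(c,d), clear(d), holds(a), holds(d), inpos(a), inpos(d), near(a), near(c)}
optimal plan length = 3; 3 ≤ 3

Yes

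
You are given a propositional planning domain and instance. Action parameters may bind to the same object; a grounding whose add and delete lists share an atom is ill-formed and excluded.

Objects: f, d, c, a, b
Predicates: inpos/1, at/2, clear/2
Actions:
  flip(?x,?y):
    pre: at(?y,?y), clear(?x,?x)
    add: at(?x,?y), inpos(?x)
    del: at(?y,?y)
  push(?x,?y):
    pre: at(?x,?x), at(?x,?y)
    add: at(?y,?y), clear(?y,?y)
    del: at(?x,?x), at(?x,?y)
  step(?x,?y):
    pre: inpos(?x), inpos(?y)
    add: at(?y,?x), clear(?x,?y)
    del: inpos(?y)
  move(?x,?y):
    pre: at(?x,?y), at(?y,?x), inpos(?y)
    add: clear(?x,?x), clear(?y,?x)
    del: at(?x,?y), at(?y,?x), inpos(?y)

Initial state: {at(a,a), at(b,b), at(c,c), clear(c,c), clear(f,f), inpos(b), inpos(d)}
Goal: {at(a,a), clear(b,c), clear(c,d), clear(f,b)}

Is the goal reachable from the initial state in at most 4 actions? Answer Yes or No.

1. flip(f,c)  →  {at(a,a), at(b,b), at(f,c), clear(c,c), clear(f,f), inpos(b), inpos(d), inpos(f)}
2. flip(c,b)  →  {at(a,a), at(c,b), at(f,c), clear(c,c), clear(f,f), inpos(b), inpos(c), inpos(d), inpos(f)}
3. step(c,d)  →  {at(a,a), at(c,b), at(d,c), at(f,c), clear(c,c), clear(c,d), clear(f,f), inpos(b), inpos(c), inpos(f)}
4. step(b,c)  →  {at(a,a), at(c,b), at(d,c), at(f,c), clear(b,c), clear(c,c), clear(c,d), clear(f,f), inpos(b), inpos(f)}
5. step(f,b)  →  {at(a,a), at(b,f), at(c,b), at(d,c), at(f,c), clear(b,c), clear(c,c), clear(c,d), clear(f,b), clear(f,f), inpos(f)}
optimal plan length = 5; 5 > 4

No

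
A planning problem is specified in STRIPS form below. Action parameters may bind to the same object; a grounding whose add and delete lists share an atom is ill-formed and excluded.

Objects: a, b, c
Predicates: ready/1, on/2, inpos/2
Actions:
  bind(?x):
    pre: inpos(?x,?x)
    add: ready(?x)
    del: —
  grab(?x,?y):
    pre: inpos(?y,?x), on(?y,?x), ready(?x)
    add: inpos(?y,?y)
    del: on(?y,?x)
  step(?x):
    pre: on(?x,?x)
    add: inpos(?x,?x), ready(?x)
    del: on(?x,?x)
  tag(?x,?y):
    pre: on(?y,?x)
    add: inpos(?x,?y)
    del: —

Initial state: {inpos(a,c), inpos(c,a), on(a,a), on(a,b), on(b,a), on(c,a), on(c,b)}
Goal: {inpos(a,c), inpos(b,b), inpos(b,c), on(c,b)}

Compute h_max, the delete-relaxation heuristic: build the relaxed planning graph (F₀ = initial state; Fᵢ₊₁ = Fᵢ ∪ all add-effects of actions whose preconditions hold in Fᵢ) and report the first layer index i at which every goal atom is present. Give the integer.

F0 = init (7 atoms)
F1 = F0 ∪ {inpos(a,a), inpos(a,b), inpos(b,a), inpos(b,c), ready(a)}  (12 atoms)
F2 = F1 ∪ {inpos(b,b), inpos(c,c)}  (14 atoms)
goal ⊆ F2  ⇒  h_max = 2

2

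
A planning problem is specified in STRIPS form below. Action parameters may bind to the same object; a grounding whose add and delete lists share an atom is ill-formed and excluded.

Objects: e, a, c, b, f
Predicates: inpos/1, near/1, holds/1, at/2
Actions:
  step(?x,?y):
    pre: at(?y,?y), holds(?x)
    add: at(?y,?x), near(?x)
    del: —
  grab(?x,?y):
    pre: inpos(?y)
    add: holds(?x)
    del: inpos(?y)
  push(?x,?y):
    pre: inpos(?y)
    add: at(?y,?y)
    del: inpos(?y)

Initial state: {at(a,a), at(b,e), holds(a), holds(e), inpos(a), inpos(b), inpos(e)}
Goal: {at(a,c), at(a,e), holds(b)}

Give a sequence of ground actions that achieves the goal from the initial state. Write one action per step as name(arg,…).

1. step(e,a)  →  {at(a,a), at(a,e), at(b,e), holds(a), holds(e), inpos(a), inpos(b), inpos(e), near(e)}
2. grab(c,e)  →  {at(a,a), at(a,e), at(b,e), holds(a), holds(c), holds(e), inpos(a), inpos(b), near(e)}
3. step(c,a)  →  {at(a,a), at(a,c), at(a,e), at(b,e), holds(a), holds(c), holds(e), inpos(a), inpos(b), near(c), near(e)}
4. grab(b,a)  →  {at(a,a), at(a,c), at(a,e), at(b,e), holds(a), holds(b), holds(c), holds(e), inpos(b), near(c), near(e)}

step(e,a); grab(c,e); step(c,a); grab(b,a)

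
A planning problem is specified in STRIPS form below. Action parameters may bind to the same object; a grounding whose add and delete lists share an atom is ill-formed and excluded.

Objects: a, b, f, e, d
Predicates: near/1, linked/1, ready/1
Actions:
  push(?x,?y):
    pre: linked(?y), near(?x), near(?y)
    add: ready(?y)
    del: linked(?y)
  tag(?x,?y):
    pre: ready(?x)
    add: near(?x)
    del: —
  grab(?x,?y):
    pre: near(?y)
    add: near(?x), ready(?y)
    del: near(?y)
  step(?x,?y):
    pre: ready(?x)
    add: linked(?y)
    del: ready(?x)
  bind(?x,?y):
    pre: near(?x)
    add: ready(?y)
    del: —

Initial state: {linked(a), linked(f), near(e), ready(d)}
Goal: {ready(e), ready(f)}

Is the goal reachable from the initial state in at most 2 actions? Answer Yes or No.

1. grab(a,e)  →  {linked(a), linked(f), near(a), ready(d), ready(e)}
2. bind(a,f)  →  {linked(a), linked(f), near(a), ready(d), ready(e), ready(f)}
optimal plan length = 2; 2 ≤ 2

Yes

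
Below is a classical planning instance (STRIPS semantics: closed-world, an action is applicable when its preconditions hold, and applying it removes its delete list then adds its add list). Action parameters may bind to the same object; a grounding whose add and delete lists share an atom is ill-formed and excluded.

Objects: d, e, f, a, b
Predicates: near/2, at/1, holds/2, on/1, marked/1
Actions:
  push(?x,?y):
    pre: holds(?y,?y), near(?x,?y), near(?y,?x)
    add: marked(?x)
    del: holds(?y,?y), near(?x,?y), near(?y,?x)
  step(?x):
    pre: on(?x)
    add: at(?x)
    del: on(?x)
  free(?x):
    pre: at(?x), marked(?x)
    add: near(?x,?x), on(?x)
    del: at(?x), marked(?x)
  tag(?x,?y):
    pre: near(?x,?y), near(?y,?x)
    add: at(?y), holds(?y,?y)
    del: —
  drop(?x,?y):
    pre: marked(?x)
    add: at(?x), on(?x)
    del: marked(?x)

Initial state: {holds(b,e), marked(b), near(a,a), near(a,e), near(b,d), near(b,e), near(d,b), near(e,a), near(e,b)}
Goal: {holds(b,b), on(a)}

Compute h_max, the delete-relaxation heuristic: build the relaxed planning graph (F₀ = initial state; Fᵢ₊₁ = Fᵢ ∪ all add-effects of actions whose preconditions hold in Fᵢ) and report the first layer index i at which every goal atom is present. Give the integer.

F0 = init (9 atoms)
F1 = F0 ∪ {at(a), at(b), at(d), at(e), holds(a,a), holds(b,b), holds(d,d), holds(e,e), on(b)}  (18 atoms)
F2 = F1 ∪ {marked(a), marked(d), marked(e), near(b,b)}  (22 atoms)
F3 = F2 ∪ {near(d,d), near(e,e), on(a), on(d), on(e)}  (27 atoms)
goal ⊆ F3  ⇒  h_max = 3

3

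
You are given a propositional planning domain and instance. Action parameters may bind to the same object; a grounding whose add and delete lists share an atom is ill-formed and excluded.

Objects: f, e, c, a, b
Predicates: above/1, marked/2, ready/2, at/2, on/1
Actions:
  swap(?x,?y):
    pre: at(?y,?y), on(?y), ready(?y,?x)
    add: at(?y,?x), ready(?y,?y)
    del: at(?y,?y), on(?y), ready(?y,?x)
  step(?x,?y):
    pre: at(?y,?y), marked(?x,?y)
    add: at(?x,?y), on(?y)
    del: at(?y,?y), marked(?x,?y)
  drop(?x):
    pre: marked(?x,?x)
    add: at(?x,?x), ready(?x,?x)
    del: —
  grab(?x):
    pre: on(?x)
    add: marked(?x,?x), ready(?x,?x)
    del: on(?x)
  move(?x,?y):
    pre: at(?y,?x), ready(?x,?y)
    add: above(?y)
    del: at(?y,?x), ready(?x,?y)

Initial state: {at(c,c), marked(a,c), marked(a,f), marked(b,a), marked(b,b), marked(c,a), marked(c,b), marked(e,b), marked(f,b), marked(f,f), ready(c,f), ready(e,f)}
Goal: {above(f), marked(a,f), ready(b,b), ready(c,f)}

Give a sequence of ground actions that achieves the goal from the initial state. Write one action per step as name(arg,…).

drop(f); drop(b); move(f,f)

1. drop(f)  →  {at(c,c), at(f,f), marked(a,c), marked(a,f), marked(b,a), marked(b,b), marked(c,a), marked(c,b), marked(e,b), marked(f,b), marked(f,f), ready(c,f), ready(e,f), ready(f,f)}
2. drop(b)  →  {at(b,b), at(c,c), at(f,f), marked(a,c), marked(a,f), marked(b,a), marked(b,b), marked(c,a), marked(c,b), marked(e,b), marked(f,b), marked(f,f), ready(b,b), ready(c,f), ready(e,f), ready(f,f)}
3. move(f,f)  →  {above(f), at(b,b), at(c,c), marked(a,c), marked(a,f), marked(b,a), marked(b,b), marked(c,a), marked(c,b), marked(e,b), marked(f,b), marked(f,f), ready(b,b), ready(c,f), ready(e,f)}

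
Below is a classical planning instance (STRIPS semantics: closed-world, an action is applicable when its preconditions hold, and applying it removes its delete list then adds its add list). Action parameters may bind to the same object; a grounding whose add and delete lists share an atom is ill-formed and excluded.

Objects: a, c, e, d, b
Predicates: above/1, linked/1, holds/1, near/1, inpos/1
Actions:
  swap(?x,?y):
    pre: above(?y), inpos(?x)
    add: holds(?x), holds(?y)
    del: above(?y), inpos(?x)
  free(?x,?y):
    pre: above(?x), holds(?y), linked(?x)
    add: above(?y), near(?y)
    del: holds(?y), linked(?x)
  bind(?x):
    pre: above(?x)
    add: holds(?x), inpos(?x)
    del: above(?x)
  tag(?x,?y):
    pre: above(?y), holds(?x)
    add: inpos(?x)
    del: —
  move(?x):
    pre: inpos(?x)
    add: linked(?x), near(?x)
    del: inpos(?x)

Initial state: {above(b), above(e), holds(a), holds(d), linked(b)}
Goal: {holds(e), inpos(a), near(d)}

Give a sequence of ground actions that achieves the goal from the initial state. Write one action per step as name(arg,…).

free(b,d); bind(e); tag(a,d)

1. free(b,d)  →  {above(b), above(d), above(e), holds(a), near(d)}
2. bind(e)  →  {above(b), above(d), holds(a), holds(e), inpos(e), near(d)}
3. tag(a,d)  →  {above(b), above(d), holds(a), holds(e), inpos(a), inpos(e), near(d)}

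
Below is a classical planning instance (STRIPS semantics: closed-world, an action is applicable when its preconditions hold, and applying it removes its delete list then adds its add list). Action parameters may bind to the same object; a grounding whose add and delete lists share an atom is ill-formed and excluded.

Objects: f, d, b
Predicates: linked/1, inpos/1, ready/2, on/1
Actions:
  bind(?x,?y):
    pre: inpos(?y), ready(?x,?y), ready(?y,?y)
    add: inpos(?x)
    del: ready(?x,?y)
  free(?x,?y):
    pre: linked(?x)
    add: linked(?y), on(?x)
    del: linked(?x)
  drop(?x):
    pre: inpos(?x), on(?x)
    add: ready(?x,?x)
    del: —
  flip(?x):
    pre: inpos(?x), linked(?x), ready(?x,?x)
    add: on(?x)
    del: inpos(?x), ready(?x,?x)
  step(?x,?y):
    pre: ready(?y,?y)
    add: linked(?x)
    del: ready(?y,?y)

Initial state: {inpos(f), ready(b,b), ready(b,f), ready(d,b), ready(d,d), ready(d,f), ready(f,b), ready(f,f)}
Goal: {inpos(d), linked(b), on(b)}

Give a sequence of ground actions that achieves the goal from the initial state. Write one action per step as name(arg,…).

1. bind(d,f)  →  {inpos(d), inpos(f), ready(b,b), ready(b,f), ready(d,b), ready(d,d), ready(f,b), ready(f,f)}
2. bind(b,f)  →  {inpos(b), inpos(d), inpos(f), ready(b,b), ready(d,b), ready(d,d), ready(f,b), ready(f,f)}
3. step(b,f)  →  {inpos(b), inpos(d), inpos(f), linked(b), ready(b,b), ready(d,b), ready(d,d), ready(f,b)}
4. flip(b)  →  {inpos(d), inpos(f), linked(b), on(b), ready(d,b), ready(d,d), ready(f,b)}

bind(d,f); bind(b,f); step(b,f); flip(b)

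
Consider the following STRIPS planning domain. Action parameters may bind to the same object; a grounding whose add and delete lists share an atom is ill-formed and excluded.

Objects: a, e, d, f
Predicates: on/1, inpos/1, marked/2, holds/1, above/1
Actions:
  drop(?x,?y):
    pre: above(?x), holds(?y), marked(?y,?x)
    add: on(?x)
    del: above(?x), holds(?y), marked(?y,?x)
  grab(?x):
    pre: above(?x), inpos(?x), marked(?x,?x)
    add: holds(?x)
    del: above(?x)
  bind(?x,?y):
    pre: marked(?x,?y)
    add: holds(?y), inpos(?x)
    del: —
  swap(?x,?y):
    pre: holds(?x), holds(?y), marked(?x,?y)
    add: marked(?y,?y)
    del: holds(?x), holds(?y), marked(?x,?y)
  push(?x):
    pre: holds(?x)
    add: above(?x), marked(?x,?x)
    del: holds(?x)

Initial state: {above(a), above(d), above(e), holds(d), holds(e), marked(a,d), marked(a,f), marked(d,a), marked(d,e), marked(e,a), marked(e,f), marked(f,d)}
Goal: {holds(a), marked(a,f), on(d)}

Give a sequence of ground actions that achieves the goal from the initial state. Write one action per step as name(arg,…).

bind(a,f); drop(d,f); bind(e,a)

1. bind(a,f)  →  {above(a), above(d), above(e), holds(d), holds(e), holds(f), inpos(a), marked(a,d), marked(a,f), marked(d,a), marked(d,e), marked(e,a), marked(e,f), marked(f,d)}
2. drop(d,f)  →  {above(a), above(e), holds(d), holds(e), inpos(a), marked(a,d), marked(a,f), marked(d,a), marked(d,e), marked(e,a), marked(e,f), on(d)}
3. bind(e,a)  →  {above(a), above(e), holds(a), holds(d), holds(e), inpos(a), inpos(e), marked(a,d), marked(a,f), marked(d,a), marked(d,e), marked(e,a), marked(e,f), on(d)}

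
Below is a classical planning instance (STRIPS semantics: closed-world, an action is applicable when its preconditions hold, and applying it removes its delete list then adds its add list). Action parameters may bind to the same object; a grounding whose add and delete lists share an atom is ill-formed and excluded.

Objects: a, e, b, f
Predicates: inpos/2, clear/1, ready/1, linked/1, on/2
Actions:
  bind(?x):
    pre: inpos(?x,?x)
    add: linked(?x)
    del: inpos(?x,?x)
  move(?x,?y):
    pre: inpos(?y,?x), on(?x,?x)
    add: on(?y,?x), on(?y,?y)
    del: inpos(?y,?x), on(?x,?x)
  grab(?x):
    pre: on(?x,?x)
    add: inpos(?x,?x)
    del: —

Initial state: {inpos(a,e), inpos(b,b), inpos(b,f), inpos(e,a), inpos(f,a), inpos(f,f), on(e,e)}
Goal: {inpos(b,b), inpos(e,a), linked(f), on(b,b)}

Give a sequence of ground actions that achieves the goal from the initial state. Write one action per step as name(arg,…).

bind(f); move(e,a); move(a,f); move(f,b)

1. bind(f)  →  {inpos(a,e), inpos(b,b), inpos(b,f), inpos(e,a), inpos(f,a), linked(f), on(e,e)}
2. move(e,a)  →  {inpos(b,b), inpos(b,f), inpos(e,a), inpos(f,a), linked(f), on(a,a), on(a,e)}
3. move(a,f)  →  {inpos(b,b), inpos(b,f), inpos(e,a), linked(f), on(a,e), on(f,a), on(f,f)}
4. move(f,b)  →  {inpos(b,b), inpos(e,a), linked(f), on(a,e), on(b,b), on(b,f), on(f,a)}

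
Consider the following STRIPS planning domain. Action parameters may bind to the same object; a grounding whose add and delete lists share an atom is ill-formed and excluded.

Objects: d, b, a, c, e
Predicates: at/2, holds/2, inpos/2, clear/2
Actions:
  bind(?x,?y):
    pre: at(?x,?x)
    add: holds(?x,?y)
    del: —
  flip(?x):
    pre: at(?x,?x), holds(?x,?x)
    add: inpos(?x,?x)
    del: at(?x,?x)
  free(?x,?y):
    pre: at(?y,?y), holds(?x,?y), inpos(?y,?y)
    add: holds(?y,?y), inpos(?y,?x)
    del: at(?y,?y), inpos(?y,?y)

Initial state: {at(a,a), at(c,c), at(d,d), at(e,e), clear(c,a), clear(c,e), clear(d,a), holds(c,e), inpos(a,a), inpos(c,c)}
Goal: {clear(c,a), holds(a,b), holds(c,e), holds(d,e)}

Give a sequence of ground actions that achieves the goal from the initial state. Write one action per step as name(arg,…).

1. bind(d,e)  →  {at(a,a), at(c,c), at(d,d), at(e,e), clear(c,a), clear(c,e), clear(d,a), holds(c,e), holds(d,e), inpos(a,a), inpos(c,c)}
2. bind(a,b)  →  {at(a,a), at(c,c), at(d,d), at(e,e), clear(c,a), clear(c,e), clear(d,a), holds(a,b), holds(c,e), holds(d,e), inpos(a,a), inpos(c,c)}

bind(d,e); bind(a,b)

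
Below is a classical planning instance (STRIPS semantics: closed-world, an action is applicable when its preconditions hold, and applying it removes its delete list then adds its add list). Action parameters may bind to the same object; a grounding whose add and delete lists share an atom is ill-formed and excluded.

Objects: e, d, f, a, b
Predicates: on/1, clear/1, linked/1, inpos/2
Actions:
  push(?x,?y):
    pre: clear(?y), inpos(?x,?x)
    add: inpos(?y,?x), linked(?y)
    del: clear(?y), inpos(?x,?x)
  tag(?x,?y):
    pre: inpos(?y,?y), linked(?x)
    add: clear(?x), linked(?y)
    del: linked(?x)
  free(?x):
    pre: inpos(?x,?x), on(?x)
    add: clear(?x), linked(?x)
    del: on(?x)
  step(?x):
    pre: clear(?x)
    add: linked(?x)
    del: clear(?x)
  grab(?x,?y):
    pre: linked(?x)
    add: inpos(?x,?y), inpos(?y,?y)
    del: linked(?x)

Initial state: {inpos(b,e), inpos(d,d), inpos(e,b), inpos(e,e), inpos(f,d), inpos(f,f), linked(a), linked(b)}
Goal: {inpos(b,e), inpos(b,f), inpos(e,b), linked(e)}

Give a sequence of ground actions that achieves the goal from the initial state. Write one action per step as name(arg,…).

1. tag(a,e)  →  {clear(a), inpos(b,e), inpos(d,d), inpos(e,b), inpos(e,e), inpos(f,d), inpos(f,f), linked(b), linked(e)}
2. grab(b,f)  →  {clear(a), inpos(b,e), inpos(b,f), inpos(d,d), inpos(e,b), inpos(e,e), inpos(f,d), inpos(f,f), linked(e)}

tag(a,e); grab(b,f)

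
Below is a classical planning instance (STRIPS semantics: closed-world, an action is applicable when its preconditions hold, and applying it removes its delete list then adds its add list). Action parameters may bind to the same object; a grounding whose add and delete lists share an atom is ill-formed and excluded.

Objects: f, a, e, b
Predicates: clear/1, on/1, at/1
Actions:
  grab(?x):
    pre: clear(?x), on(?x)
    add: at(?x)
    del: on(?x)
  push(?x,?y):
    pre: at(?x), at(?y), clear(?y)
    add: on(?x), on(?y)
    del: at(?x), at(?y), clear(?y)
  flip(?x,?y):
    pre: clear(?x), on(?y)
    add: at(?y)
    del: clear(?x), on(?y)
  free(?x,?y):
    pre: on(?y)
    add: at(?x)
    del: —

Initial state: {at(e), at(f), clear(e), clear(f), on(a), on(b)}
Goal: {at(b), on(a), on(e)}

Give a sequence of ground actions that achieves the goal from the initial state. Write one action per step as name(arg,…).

1. push(f,e)  →  {clear(f), on(a), on(b), on(e), on(f)}
2. flip(f,b)  →  {at(b), on(a), on(e), on(f)}

push(f,e); flip(f,b)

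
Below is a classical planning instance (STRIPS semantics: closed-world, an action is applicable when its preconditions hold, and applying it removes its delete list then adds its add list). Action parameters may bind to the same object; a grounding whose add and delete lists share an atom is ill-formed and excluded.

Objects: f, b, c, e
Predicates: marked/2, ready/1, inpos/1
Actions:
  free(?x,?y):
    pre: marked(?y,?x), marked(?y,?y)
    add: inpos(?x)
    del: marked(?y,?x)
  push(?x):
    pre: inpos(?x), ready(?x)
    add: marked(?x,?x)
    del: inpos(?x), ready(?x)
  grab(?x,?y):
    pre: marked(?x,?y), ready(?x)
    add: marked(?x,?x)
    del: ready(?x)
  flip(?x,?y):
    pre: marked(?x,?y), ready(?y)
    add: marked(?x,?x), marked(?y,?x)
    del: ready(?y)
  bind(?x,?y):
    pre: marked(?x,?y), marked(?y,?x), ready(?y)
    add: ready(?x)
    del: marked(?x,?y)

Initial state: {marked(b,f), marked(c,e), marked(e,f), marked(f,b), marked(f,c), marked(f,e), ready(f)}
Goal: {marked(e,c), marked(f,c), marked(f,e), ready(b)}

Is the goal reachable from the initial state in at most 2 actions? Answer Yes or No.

1. bind(b,f)  →  {marked(c,e), marked(e,f), marked(f,b), marked(f,c), marked(f,e), ready(b), ready(f)}
2. bind(e,f)  →  {marked(c,e), marked(f,b), marked(f,c), marked(f,e), ready(b), ready(e), ready(f)}
3. flip(c,e)  →  {marked(c,c), marked(c,e), marked(e,c), marked(f,b), marked(f,c), marked(f,e), ready(b), ready(f)}
optimal plan length = 3; 3 > 2

No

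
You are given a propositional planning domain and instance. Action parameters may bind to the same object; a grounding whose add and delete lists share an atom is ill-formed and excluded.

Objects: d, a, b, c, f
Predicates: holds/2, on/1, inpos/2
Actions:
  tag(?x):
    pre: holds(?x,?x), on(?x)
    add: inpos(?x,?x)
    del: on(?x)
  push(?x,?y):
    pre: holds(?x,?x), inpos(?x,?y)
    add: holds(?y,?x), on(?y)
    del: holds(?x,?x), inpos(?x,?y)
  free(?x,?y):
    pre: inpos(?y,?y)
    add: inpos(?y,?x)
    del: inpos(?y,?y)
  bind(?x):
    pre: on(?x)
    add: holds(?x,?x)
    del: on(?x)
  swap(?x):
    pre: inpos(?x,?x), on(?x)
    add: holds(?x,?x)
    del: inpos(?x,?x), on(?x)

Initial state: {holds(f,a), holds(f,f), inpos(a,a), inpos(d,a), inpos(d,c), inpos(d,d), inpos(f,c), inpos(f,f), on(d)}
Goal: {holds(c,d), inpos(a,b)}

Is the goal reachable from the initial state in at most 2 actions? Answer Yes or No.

1. free(b,a)  →  {holds(f,a), holds(f,f), inpos(a,b), inpos(d,a), inpos(d,c), inpos(d,d), inpos(f,c), inpos(f,f), on(d)}
2. bind(d)  →  {holds(d,d), holds(f,a), holds(f,f), inpos(a,b), inpos(d,a), inpos(d,c), inpos(d,d), inpos(f,c), inpos(f,f)}
3. push(d,c)  →  {holds(c,d), holds(f,a), holds(f,f), inpos(a,b), inpos(d,a), inpos(d,d), inpos(f,c), inpos(f,f), on(c)}
optimal plan length = 3; 3 > 2

No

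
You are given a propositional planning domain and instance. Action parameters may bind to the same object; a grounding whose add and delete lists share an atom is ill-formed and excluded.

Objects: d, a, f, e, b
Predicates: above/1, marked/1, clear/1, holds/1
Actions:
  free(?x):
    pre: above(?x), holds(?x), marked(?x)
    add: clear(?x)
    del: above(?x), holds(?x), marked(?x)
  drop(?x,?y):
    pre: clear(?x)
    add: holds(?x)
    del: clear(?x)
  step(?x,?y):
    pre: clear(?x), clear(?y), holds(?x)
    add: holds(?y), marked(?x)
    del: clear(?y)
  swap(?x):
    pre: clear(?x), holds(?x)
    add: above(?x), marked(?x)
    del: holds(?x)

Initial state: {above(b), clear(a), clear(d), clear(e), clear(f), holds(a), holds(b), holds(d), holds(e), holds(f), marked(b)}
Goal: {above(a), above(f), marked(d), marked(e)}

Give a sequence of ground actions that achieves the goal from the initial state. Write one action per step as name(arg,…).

1. step(d,d)  →  {above(b), clear(a), clear(e), clear(f), holds(a), holds(b), holds(d), holds(e), holds(f), marked(b), marked(d)}
2. step(e,e)  →  {above(b), clear(a), clear(f), holds(a), holds(b), holds(d), holds(e), holds(f), marked(b), marked(d), marked(e)}
3. swap(a)  →  {above(a), above(b), clear(a), clear(f), holds(b), holds(d), holds(e), holds(f), marked(a), marked(b), marked(d), marked(e)}
4. swap(f)  →  {above(a), above(b), above(f), clear(a), clear(f), holds(b), holds(d), holds(e), marked(a), marked(b), marked(d), marked(e), marked(f)}

step(d,d); step(e,e); swap(a); swap(f)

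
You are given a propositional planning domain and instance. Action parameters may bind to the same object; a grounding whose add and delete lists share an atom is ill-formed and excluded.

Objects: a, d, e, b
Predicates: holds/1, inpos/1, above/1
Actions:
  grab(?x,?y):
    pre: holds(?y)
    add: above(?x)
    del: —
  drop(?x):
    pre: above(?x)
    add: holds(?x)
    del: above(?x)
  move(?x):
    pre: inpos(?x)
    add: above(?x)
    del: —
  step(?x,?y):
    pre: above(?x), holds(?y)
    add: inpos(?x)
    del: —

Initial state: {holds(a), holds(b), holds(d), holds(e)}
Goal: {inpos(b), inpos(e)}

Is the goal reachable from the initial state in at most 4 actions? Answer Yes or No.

Yes

1. grab(e,a)  →  {above(e), holds(a), holds(b), holds(d), holds(e)}
2. grab(b,a)  →  {above(b), above(e), holds(a), holds(b), holds(d), holds(e)}
3. step(e,a)  →  {above(b), above(e), holds(a), holds(b), holds(d), holds(e), inpos(e)}
4. step(b,a)  →  {above(b), above(e), holds(a), holds(b), holds(d), holds(e), inpos(b), inpos(e)}
optimal plan length = 4; 4 ≤ 4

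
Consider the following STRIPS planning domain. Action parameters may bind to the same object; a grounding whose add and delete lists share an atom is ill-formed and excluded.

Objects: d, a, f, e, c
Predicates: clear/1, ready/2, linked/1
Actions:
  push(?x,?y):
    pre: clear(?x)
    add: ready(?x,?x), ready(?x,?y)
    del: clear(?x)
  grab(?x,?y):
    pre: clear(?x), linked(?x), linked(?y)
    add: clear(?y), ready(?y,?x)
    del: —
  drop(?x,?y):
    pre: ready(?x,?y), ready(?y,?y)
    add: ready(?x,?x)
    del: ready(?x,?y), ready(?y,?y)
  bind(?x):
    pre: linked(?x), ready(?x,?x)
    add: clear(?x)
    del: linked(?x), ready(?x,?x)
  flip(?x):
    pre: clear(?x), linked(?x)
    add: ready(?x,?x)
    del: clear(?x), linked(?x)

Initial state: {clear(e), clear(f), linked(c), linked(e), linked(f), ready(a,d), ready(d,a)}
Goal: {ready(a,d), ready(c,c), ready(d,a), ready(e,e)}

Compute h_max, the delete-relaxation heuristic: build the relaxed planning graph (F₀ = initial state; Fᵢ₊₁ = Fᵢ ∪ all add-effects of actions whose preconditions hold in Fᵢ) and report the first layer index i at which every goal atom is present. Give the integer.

F0 = init (7 atoms)
F1 = F0 ∪ {clear(c), ready(c,e), ready(c,f), ready(e,a), ready(e,c), ready(e,d), ready(e,e), ready(e,f), ready(f,a), ready(f,c), ready(f,d), ready(f,e), ready(f,f)}  (20 atoms)
F2 = F1 ∪ {ready(c,a), ready(c,c), ready(c,d)}  (23 atoms)
goal ⊆ F2  ⇒  h_max = 2

2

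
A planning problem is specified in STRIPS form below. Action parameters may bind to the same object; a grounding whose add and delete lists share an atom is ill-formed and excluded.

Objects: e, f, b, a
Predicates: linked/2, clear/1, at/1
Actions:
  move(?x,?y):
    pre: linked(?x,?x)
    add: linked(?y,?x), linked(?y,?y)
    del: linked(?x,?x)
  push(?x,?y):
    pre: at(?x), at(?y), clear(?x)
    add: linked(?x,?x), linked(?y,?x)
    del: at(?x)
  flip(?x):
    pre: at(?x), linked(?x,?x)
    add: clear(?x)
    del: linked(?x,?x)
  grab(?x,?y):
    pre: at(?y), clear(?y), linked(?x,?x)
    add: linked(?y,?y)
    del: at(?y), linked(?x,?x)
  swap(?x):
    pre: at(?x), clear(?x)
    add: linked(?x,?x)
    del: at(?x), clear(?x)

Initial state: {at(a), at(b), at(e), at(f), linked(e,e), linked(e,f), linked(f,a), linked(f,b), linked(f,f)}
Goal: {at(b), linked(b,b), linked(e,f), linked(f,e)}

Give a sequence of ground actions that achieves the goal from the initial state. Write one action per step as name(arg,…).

move(e,f); move(f,b)

1. move(e,f)  →  {at(a), at(b), at(e), at(f), linked(e,f), linked(f,a), linked(f,b), linked(f,e), linked(f,f)}
2. move(f,b)  →  {at(a), at(b), at(e), at(f), linked(b,b), linked(b,f), linked(e,f), linked(f,a), linked(f,b), linked(f,e)}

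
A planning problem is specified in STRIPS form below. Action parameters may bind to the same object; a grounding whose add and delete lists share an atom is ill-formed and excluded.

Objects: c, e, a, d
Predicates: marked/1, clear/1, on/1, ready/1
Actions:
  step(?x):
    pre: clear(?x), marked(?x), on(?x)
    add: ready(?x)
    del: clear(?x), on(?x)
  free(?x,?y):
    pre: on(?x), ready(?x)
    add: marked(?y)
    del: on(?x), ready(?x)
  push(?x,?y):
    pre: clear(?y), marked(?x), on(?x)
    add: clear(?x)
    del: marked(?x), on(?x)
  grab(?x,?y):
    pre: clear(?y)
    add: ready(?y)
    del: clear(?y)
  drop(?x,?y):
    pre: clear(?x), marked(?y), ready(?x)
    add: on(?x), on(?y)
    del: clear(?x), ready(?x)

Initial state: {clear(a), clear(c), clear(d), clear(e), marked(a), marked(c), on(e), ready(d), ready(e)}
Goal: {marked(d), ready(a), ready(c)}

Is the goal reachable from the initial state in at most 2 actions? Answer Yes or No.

No

1. free(e,d)  →  {clear(a), clear(c), clear(d), clear(e), marked(a), marked(c), marked(d), ready(d)}
2. grab(c,c)  →  {clear(a), clear(d), clear(e), marked(a), marked(c), marked(d), ready(c), ready(d)}
3. grab(c,a)  →  {clear(d), clear(e), marked(a), marked(c), marked(d), ready(a), ready(c), ready(d)}
optimal plan length = 3; 3 > 2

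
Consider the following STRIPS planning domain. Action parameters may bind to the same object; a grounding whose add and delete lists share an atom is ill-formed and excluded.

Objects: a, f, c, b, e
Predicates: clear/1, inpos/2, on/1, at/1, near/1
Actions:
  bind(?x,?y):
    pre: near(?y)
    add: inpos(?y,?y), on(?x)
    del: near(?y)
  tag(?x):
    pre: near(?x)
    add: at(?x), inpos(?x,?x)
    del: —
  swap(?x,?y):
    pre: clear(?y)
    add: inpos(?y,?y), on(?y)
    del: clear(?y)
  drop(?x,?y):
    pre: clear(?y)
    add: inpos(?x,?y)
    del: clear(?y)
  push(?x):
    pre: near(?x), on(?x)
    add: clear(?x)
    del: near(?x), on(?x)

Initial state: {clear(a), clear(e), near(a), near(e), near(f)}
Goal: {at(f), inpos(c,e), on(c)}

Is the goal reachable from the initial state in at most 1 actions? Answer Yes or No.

No

1. bind(c,a)  →  {clear(a), clear(e), inpos(a,a), near(e), near(f), on(c)}
2. tag(f)  →  {at(f), clear(a), clear(e), inpos(a,a), inpos(f,f), near(e), near(f), on(c)}
3. drop(c,e)  →  {at(f), clear(a), inpos(a,a), inpos(c,e), inpos(f,f), near(e), near(f), on(c)}
optimal plan length = 3; 3 > 1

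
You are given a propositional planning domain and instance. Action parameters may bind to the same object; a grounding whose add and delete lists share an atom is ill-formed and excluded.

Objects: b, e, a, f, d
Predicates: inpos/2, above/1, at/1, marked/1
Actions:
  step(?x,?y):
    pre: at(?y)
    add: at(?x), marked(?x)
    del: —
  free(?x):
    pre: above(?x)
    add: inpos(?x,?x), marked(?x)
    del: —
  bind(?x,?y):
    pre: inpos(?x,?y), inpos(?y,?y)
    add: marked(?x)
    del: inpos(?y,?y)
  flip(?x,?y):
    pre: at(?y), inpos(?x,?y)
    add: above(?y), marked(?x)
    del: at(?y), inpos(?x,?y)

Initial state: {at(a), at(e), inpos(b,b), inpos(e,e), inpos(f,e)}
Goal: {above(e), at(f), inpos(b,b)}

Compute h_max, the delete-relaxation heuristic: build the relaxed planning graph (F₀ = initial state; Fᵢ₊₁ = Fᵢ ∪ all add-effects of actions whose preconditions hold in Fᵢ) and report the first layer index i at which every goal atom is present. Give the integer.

F0 = init (5 atoms)
F1 = F0 ∪ {above(e), at(b), at(d), at(f), marked(a), marked(b), marked(d), marked(e), marked(f)}  (14 atoms)
goal ⊆ F1  ⇒  h_max = 1

1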